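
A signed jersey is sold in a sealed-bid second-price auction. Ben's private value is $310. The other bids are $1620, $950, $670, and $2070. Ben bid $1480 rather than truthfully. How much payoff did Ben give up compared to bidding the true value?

$0

The highest competing bid is $2070.
Bidding truthfully at $310: the top bid is $2070 (a rival), so Ben loses. Payoff = $0.
Bidding $1480: the top bid is $2070 (a rival), so Ben loses. Payoff = $0.
Regret = truthful payoff − actual payoff = $0 − $0 = $0.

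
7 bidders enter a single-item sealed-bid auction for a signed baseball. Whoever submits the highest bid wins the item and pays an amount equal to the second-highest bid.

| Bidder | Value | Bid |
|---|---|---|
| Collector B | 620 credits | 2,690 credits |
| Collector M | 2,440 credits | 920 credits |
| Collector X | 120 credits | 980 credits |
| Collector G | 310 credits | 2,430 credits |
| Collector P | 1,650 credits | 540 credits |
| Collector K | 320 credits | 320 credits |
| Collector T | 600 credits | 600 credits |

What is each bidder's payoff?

Sorted high to low: Collector B 2,690 credits; Collector G 2,430 credits; Collector X 980 credits; Collector M 920 credits; Collector T 600 credits; Collector P 540 credits; Collector K 320 credits.
Collector B has the top bid and wins; the price is the second-highest bid, 2,430 credits.
Collector B's payoff = 620 credits − 2,430 credits = -1,810 credits. All other bidders lose, so their payoff is 0.

Payoffs: Collector B -1,810 credits, Collector M 0 credits, Collector X 0 credits, Collector G 0 credits, Collector P 0 credits, Collector K 0 credits, Collector T 0 credits.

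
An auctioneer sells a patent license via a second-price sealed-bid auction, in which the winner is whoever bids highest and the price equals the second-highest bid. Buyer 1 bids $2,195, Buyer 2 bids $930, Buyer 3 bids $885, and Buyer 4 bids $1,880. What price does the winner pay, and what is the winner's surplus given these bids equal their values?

Price $1,880; surplus $315.

Bids in descending order: Buyer 1 $2,195; Buyer 4 $1,880; Buyer 2 $930; Buyer 3 $885.
Buyer 1 is the highest bidder, so Buyer 1 wins.
Under the second-price rule, the price is the second-highest bid: $1,880.
Surplus = $2,195 − $1,880 = $315.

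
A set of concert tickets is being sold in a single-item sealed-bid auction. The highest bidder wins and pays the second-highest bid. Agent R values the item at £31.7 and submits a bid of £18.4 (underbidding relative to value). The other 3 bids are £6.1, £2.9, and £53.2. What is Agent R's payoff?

Highest competing bid: £53.2.
Agent R's bid £18.4 is not the highest, so Agent R loses, pays nothing, and earns zero payoff.

Agent R's payoff: £0.0.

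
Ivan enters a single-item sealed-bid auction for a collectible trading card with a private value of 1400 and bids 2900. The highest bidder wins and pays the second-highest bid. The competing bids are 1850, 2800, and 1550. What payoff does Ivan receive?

Highest competing bid: 2800.
Ivan's bid 2900 is the highest overall, so Ivan wins and pays the second-highest bid, 2800.
Payoff = value − price = 1400 − 2800 = -1400.
Overbidding won the item at a price above value — truthful bidding would have avoided this loss.

Payoff = -1400.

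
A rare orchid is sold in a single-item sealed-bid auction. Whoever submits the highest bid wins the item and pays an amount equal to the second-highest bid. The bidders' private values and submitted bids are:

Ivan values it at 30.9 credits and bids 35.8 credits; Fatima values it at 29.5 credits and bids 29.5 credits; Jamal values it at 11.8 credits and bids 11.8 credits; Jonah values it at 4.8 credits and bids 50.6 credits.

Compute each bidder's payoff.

Payoffs: Ivan 0.0 credits, Fatima 0.0 credits, Jamal 0.0 credits, Jonah -31.0 credits.

Sorted high to low: Jonah 50.6 credits; Ivan 35.8 credits; Fatima 29.5 credits; Jamal 11.8 credits.
Jonah has the top bid and wins; the price is the second-highest bid, 35.8 credits.
Jonah's payoff = 4.8 credits − 35.8 credits = -31.0 credits. All other bidders lose, so their payoff is 0.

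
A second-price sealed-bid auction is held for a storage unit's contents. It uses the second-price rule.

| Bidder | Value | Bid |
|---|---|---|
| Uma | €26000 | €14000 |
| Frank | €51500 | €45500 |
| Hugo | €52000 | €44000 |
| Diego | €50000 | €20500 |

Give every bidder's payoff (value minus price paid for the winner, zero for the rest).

Payoffs: Uma €0, Frank €7500, Hugo €0, Diego €0.

Bids in descending order: Frank €45500, then Hugo €44000, then Diego €20500, then Uma €14000.
Frank has the top bid and wins; the price is the second-highest bid, €44000.
Frank's payoff = €51500 − €44000 = €7500. All other bidders lose, so their payoff is 0.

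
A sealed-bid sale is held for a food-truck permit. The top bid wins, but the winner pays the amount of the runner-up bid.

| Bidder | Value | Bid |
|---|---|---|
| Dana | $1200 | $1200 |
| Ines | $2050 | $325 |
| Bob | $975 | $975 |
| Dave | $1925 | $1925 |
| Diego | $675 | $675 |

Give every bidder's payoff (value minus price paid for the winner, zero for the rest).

Sorted high to low: Dave $1925, then Dana $1200, then Bob $975, then Diego $675, then Ines $325.
Dave has the top bid and wins; the price is the second-highest bid, $1200.
Dave's payoff = $1925 − $1200 = $725. All other bidders lose, so their payoff is 0.

Payoffs: Dana $0, Ines $0, Bob $0, Dave $725, Diego $0.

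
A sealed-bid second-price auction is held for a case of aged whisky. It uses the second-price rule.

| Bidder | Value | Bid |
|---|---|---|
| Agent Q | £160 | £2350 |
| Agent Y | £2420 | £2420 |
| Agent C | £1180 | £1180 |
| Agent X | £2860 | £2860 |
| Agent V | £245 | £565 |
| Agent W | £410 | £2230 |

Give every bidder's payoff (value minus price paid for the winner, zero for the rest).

Payoffs: Agent Q £0, Agent Y £0, Agent C £0, Agent X £440, Agent V £0, Agent W £0.

Bids in descending order: Agent X £2860, then Agent Y £2420, then Agent Q £2350, then Agent W £2230, then Agent C £1180, then Agent V £565.
Agent X has the top bid and wins; the price is the second-highest bid, £2420.
Agent X's payoff = £2860 − £2420 = £440. All other bidders lose, so their payoff is 0.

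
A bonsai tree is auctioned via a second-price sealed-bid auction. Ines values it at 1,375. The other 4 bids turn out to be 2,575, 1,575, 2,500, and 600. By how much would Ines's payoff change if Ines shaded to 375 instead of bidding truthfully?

0

The highest competing bid is 2,575.
Bidding truthfully at 1,375: the top bid is 2,575 (a rival), so Ines loses. Payoff = 0.
Bidding 375: the top bid is 2,575 (a rival), so Ines loses. Payoff = 0.
Change = 0 − 0 = 0.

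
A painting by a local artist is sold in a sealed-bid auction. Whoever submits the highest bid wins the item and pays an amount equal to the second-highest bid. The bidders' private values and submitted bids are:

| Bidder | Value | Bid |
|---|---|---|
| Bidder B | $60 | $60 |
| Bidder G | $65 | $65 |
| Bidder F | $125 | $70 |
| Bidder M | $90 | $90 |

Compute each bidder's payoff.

Bidder B $0, Bidder G $0, Bidder F $0, Bidder M $20.

Ordered from highest: Bidder M $90, then Bidder F $70, then Bidder G $65, then Bidder B $60.
Bidder M has the top bid and wins; the price is the second-highest bid, $70.
Bidder M's payoff = $90 − $70 = $20. All other bidders lose, so their payoff is 0.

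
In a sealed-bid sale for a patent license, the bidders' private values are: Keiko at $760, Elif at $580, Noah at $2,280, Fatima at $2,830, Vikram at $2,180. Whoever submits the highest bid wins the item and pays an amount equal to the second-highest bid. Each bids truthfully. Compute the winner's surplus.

Bids in descending order: Fatima $2,830, then Noah $2,280, then Vikram $2,180, then Keiko $760, then Elif $580.
Fatima wins with the top bid and pays the second-highest, $2,280.
Surplus = $2,830 − $2,280 = $550.

Winner's surplus: $550.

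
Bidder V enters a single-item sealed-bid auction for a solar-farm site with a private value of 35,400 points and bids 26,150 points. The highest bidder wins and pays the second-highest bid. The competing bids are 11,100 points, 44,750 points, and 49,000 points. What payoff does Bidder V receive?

Highest competing bid: 49,000 points.
Bidder V's bid 26,150 points is not the highest, so Bidder V loses, pays nothing, and earns zero payoff.

0 points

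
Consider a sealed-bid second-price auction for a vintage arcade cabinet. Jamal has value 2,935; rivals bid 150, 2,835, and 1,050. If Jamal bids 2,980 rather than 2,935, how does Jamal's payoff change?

Change in payoff: 0.

The highest competing bid is 2,835.
Bidding truthfully at 2,935: Jamal has the top bid, wins, and pays the second-highest bid 2,835. Payoff = 2,935 − 2,835 = 100.
Bidding 2,980: Jamal has the top bid, wins, and pays the second-highest bid 2,835. Payoff = 2,935 − 2,835 = 100.
Change = 100 − 100 = 0.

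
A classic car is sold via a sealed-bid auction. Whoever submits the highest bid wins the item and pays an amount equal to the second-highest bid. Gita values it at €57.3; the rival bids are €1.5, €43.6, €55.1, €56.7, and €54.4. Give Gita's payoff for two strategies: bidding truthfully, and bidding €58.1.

(a) €0.6  (b) €0.6

The highest competing bid is €56.7.
Bidding truthfully at €57.3: Gita has the top bid, wins, and pays the second-highest bid €56.7. Payoff = €57.3 − €56.7 = €0.6.
Bidding €58.1: Gita has the top bid, wins, and pays the second-highest bid €56.7. Payoff = €57.3 − €56.7 = €0.6.
The bid only affects whether you win, not the price — here both bids land on the same side of the top rival bid, so the deviation is payoff-neutral.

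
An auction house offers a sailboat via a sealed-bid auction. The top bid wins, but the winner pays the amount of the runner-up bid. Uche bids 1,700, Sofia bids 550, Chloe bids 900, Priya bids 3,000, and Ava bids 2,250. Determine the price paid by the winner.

Ordered from highest: Priya 3,000; Ava 2,250; Uche 1,700; Chloe 900; Sofia 550.
Priya has the highest bid, so Priya wins.
The second-highest bid is 2,250, so that is what Priya pays.

Price paid: 2,250.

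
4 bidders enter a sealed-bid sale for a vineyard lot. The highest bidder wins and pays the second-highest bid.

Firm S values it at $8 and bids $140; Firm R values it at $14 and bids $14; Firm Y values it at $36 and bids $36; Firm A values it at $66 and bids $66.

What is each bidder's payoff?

Ranking the bids: Firm S $140 > Firm A $66 > Firm Y $36 > Firm R $14.
Firm S has the top bid and wins; the price is the second-highest bid, $66.
Firm S's payoff = $8 − $66 = -$58. All other bidders lose, so their payoff is 0.

Payoffs: Firm S -$58, Firm R $0, Firm Y $0, Firm A $0.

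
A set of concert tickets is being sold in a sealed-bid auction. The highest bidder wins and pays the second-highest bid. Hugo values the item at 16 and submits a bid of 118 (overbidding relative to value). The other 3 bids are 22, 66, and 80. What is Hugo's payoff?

Highest competing bid: 80.
Hugo's bid 118 is the highest overall, so Hugo wins and pays the second-highest bid, 80.
Payoff = value − price = 16 − 80 = -64.
Overbidding won the item at a price above value — truthful bidding would have avoided this loss.

Payoff = -64.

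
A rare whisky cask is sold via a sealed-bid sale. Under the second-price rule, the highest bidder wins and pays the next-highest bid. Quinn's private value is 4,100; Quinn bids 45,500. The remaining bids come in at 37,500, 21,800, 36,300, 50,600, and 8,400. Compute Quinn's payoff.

Highest competing bid: 50,600.
Quinn's bid 45,500 is not the highest, so Quinn loses, pays nothing, and earns zero payoff.

Payoff = 0.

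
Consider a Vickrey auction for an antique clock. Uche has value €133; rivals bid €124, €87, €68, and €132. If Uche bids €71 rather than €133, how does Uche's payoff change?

Payoff change: -€1.

The highest competing bid is €132.
Bidding truthfully at €133: Uche has the top bid, wins, and pays the second-highest bid €132. Payoff = €133 − €132 = €1.
Bidding €71: the top bid is €132 (a rival), so Uche loses. Payoff = €0.
Change = €0 − €1 = -€1.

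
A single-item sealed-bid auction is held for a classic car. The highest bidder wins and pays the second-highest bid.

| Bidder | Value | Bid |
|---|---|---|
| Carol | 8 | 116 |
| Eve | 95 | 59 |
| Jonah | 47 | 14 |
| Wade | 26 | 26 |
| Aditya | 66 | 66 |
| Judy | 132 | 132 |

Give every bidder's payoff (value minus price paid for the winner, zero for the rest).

Payoffs: Carol 0, Eve 0, Jonah 0, Wade 0, Aditya 0, Judy 16.

Sorted high to low: Judy 132, then Carol 116, then Aditya 66, then Eve 59, then Wade 26, then Jonah 14.
Judy has the top bid and wins; the price is the second-highest bid, 116.
Judy's payoff = 132 − 116 = 16. All other bidders lose, so their payoff is 0.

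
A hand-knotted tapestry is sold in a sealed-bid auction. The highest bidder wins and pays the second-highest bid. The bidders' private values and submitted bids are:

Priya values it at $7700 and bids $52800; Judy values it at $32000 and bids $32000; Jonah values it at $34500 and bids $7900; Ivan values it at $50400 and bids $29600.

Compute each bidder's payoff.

Payoffs: Priya -$24300, Judy $0, Jonah $0, Ivan $0.

Ordered from highest: Priya $52800, then Judy $32000, then Ivan $29600, then Jonah $7900.
Priya has the top bid and wins; the price is the second-highest bid, $32000.
Priya's payoff = $7700 − $32000 = -$24300. All other bidders lose, so their payoff is 0.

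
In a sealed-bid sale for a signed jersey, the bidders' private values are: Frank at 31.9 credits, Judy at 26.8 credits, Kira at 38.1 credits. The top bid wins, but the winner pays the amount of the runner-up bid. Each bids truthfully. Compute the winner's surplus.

Sorted high to low: Kira 38.1 credits, then Frank 31.9 credits, then Judy 26.8 credits.
Kira wins with the top bid and pays the second-highest, 31.9 credits.
Surplus = 38.1 credits − 31.9 credits = 6.2 credits.

6.2 credits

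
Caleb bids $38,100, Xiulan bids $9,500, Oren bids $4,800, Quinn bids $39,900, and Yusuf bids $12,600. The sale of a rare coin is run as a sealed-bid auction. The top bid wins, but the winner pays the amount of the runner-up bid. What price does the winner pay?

The winner pays $38,100.

Ranking the bids: Quinn $39,900 > Caleb $38,100 > Yusuf $12,600 > Xiulan $9,500 > Oren $4,800.
Quinn has the highest bid, so Quinn wins.
The second-highest bid is $38,100, so that is what Quinn pays.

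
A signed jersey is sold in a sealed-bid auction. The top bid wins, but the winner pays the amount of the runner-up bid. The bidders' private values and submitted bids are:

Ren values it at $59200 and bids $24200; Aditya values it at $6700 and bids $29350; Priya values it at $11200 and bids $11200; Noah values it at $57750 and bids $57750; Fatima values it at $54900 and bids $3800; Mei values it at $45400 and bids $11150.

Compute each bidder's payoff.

Ranking the bids: Noah $57750; Aditya $29350; Ren $24200; Priya $11200; Mei $11150; Fatima $3800.
Noah has the top bid and wins; the price is the second-highest bid, $29350.
Noah's payoff = $57750 − $29350 = $28400. All other bidders lose, so their payoff is 0.

Payoffs: Ren $0, Aditya $0, Priya $0, Noah $28400, Fatima $0, Mei $0.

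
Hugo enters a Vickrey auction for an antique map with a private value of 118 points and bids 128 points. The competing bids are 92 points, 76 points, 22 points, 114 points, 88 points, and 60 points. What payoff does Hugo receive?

Highest competing bid: 114 points.
Hugo's bid 128 points is the highest overall, so Hugo wins and pays the second-highest bid, 114 points.
Payoff = value − price = 118 points − 114 points = 4 points.

Payoff = 4 points.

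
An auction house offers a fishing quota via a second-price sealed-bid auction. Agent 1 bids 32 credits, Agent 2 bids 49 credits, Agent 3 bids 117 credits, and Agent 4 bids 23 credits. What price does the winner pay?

49 credits

Sorted high to low: Agent 3 117 credits > Agent 2 49 credits > Agent 1 32 credits > Agent 4 23 credits.
Agent 3 has the highest bid, so Agent 3 wins.
The second-highest bid is 49 credits, so that is what Agent 3 pays.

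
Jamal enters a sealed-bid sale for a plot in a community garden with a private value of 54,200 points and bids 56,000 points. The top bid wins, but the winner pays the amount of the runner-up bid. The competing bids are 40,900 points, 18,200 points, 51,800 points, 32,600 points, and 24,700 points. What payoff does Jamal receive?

Payoff = 2,400 points.

Highest competing bid: 51,800 points.
Jamal's bid 56,000 points is the highest overall, so Jamal wins and pays the second-highest bid, 51,800 points.
Payoff = value − price = 54,200 points − 51,800 points = 2,400 points.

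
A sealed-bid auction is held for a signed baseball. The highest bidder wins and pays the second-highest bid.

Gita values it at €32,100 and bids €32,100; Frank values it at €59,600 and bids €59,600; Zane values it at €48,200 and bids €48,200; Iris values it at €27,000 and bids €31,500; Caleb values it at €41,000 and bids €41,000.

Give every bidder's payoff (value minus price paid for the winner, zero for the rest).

Payoffs: Gita €0, Frank €11,400, Zane €0, Iris €0, Caleb €0.

Sorted high to low: Frank €59,600, then Zane €48,200, then Caleb €41,000, then Gita €32,100, then Iris €31,500.
Frank has the top bid and wins; the price is the second-highest bid, €48,200.
Frank's payoff = €59,600 − €48,200 = €11,400. All other bidders lose, so their payoff is 0.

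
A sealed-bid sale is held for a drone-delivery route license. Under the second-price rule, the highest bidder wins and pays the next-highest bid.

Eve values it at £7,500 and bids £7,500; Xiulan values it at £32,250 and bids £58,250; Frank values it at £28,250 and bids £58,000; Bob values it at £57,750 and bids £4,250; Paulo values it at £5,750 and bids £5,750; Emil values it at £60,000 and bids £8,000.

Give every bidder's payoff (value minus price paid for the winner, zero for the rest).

Bids in descending order: Xiulan £58,250, then Frank £58,000, then Emil £8,000, then Eve £7,500, then Paulo £5,750, then Bob £4,250.
Xiulan has the top bid and wins; the price is the second-highest bid, £58,000.
Xiulan's payoff = £32,250 − £58,000 = -£25,750. All other bidders lose, so their payoff is 0.

Payoffs: Eve £0, Xiulan -£25,750, Frank £0, Bob £0, Paulo £0, Emil £0.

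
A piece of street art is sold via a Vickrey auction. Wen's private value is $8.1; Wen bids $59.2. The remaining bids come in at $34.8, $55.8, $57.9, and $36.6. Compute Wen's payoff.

Highest competing bid: $57.9.
Wen's bid $59.2 is the highest overall, so Wen wins and pays the second-highest bid, $57.9.
Payoff = value − price = $8.1 − $57.9 = -$49.8.
Overbidding won the item at a price above value — truthful bidding would have avoided this loss.

Wen's payoff: -$49.8.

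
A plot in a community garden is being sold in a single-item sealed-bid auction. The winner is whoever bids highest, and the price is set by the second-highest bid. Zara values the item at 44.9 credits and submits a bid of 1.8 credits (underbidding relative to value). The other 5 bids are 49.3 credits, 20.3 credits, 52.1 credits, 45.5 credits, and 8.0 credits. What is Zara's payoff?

0.0 credits

Highest competing bid: 52.1 credits.
Zara's bid 1.8 credits is not the highest, so Zara loses, pays nothing, and earns zero payoff.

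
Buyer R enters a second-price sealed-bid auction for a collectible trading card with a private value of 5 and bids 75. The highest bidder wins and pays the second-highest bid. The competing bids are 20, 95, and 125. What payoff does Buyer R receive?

Buyer R's payoff: 0.

Highest competing bid: 125.
Buyer R's bid 75 is not the highest, so Buyer R loses, pays nothing, and earns zero payoff.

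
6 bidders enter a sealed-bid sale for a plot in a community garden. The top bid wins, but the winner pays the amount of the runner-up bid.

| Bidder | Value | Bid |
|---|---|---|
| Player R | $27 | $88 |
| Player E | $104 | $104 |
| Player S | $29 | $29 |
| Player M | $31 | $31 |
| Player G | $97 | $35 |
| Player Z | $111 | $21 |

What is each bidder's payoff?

Ranking the bids: Player E $104 > Player R $88 > Player G $35 > Player M $31 > Player S $29 > Player Z $21.
Player E has the top bid and wins; the price is the second-highest bid, $88.
Player E's payoff = $104 − $88 = $16. All other bidders lose, so their payoff is 0.

Payoffs: Player R $0, Player E $16, Player S $0, Player M $0, Player G $0, Player Z $0.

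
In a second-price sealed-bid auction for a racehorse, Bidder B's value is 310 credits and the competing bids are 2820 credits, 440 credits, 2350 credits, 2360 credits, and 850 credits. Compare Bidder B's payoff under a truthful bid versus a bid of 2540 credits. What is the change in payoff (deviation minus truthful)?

Change in payoff: 0 credits.

The highest competing bid is 2820 credits.
Bidding truthfully at 310 credits: the top bid is 2820 credits (a rival), so Bidder B loses. Payoff = 0 credits.
Bidding 2540 credits: the top bid is 2820 credits (a rival), so Bidder B loses. Payoff = 0 credits.
Change = 0 credits − 0 credits = 0 credits.
The bid only affects whether you win, not the price — here both bids land on the same side of the top rival bid, so the deviation is payoff-neutral.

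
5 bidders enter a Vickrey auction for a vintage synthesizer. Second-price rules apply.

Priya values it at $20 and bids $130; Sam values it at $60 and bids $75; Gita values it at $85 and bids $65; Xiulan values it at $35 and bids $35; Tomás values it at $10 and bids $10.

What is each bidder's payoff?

Priya -$55, Sam $0, Gita $0, Xiulan $0, Tomás $0.

Ordered from highest: Priya $130; Sam $75; Gita $65; Xiulan $35; Tomás $10.
Priya has the top bid and wins; the price is the second-highest bid, $75.
Priya's payoff = $20 − $75 = -$55. All other bidders lose, so their payoff is 0.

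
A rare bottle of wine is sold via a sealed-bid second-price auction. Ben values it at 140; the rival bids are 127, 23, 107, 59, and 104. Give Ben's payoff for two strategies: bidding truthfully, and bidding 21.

(a) 13  (b) 0

The highest competing bid is 127.
Bidding truthfully at 140: Ben has the top bid, wins, and pays the second-highest bid 127. Payoff = 140 − 127 = 13.
Bidding 21: the top bid is 127 (a rival), so Ben loses. Payoff = 0.
Deviating from a truthful bid can only lose payoff in a second-price auction — never gain.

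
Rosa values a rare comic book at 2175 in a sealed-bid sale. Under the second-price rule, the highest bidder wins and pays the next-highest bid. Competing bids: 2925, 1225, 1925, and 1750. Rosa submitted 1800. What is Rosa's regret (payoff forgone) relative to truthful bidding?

The highest competing bid is 2925.
Bidding truthfully at 2175: the top bid is 2925 (a rival), so Rosa loses. Payoff = 0.
Bidding 1800: the top bid is 2925 (a rival), so Rosa loses. Payoff = 0.
Regret = truthful payoff − actual payoff = 0 − 0 = 0.
The bid only affects whether you win, not the price — here both bids land on the same side of the top rival bid, so the deviation is payoff-neutral.

Regret: 0.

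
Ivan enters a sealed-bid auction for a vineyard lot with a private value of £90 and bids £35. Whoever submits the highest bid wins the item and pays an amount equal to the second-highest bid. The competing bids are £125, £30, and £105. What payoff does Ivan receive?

Ivan's payoff: £0.

Highest competing bid: £125.
Ivan's bid £35 is not the highest, so Ivan loses, pays nothing, and earns zero payoff.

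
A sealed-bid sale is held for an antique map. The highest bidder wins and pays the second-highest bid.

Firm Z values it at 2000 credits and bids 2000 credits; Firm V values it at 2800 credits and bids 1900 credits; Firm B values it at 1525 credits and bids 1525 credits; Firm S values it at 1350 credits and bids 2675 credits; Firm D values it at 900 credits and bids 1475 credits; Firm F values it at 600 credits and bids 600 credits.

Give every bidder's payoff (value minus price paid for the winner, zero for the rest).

Bids in descending order: Firm S 2675 credits; Firm Z 2000 credits; Firm V 1900 credits; Firm B 1525 credits; Firm D 1475 credits; Firm F 600 credits.
Firm S has the top bid and wins; the price is the second-highest bid, 2000 credits.
Firm S's payoff = 1350 credits − 2000 credits = -650 credits. All other bidders lose, so their payoff is 0.

Firm Z 0 credits, Firm V 0 credits, Firm B 0 credits, Firm S -650 credits, Firm D 0 credits, Firm F 0 credits.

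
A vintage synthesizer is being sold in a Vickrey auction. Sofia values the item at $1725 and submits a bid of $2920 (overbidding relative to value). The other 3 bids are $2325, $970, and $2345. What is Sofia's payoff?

Payoff = -$620.

Highest competing bid: $2345.
Sofia's bid $2920 is the highest overall, so Sofia wins and pays the second-highest bid, $2345.
Payoff = value − price = $1725 − $2345 = -$620.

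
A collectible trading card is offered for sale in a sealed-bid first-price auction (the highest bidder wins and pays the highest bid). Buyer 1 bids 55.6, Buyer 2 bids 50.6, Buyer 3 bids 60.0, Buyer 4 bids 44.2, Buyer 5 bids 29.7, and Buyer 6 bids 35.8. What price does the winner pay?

60.0

Bids in descending order: Buyer 3 60.0; Buyer 1 55.6; Buyer 2 50.6; Buyer 4 44.2; Buyer 6 35.8; Buyer 5 29.7.
Buyer 3 is the highest bidder, so Buyer 3 wins.
Under the first-price rule, the price is the highest bid: 60.0.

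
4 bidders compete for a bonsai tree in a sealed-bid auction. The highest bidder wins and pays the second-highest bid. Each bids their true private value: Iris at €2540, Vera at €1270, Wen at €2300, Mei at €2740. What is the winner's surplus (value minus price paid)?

Surplus = €200.

Sorted high to low: Mei €2740 > Iris €2540 > Wen €2300 > Vera €1270.
Mei wins with the top bid and pays the second-highest, €2540.
Surplus = €2740 − €2540 = €200.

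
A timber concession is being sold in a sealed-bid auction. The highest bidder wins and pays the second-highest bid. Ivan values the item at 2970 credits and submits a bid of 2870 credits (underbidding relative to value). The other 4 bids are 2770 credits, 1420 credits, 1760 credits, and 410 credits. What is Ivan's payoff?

Highest competing bid: 2770 credits.
Ivan's bid 2870 credits is the highest overall, so Ivan wins and pays the second-highest bid, 2770 credits.
Payoff = value − price = 2970 credits − 2770 credits = 200 credits.

200 credits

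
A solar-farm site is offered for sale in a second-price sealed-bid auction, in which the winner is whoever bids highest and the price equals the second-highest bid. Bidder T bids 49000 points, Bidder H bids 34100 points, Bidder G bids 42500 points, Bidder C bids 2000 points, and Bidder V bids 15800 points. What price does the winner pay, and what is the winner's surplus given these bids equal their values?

Bids in descending order: Bidder T 49000 points; Bidder G 42500 points; Bidder H 34100 points; Bidder V 15800 points; Bidder C 2000 points.
Bidder T is the highest bidder, so Bidder T wins.
Under the second-price rule, the price is the second-highest bid: 42500 points.
Surplus = 49000 points − 42500 points = 6500 points.

The winner pays 42500 points for a surplus of 6500 points.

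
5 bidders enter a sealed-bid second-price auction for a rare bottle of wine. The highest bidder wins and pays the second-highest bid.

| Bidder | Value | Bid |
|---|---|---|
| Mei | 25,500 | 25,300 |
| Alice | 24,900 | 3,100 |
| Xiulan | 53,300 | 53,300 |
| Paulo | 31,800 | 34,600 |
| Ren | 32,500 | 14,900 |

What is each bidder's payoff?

Ordered from highest: Xiulan 53,300 > Paulo 34,600 > Mei 25,300 > Ren 14,900 > Alice 3,100.
Xiulan has the top bid and wins; the price is the second-highest bid, 34,600.
Xiulan's payoff = 53,300 − 34,600 = 18,700. All other bidders lose, so their payoff is 0.

Mei 0, Alice 0, Xiulan 18,700, Paulo 0, Ren 0.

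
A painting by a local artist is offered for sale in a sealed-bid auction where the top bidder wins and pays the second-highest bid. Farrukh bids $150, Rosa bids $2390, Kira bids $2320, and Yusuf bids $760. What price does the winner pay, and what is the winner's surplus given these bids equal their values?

Price $2320; surplus $70.

Ranking the bids: Rosa $2390 > Kira $2320 > Yusuf $760 > Farrukh $150.
Rosa is the highest bidder, so Rosa wins.
Under the second-price rule, the price is the second-highest bid: $2320.
Surplus = $2390 − $2320 = $70.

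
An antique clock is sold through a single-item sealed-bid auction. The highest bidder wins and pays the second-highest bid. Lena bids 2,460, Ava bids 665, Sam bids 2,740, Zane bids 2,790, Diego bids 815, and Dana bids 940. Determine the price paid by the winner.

The winner pays 2,740.

Ordered from highest: Zane 2,790 > Sam 2,740 > Lena 2,460 > Dana 940 > Diego 815 > Ava 665.
Zane has the highest bid, so Zane wins.
The second-highest bid is 2,740, so that is what Zane pays.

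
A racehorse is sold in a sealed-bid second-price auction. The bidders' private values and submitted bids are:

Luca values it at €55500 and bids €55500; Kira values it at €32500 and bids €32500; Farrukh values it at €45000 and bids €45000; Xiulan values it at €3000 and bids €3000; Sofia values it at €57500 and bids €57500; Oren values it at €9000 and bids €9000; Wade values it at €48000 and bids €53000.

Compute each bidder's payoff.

Luca €0, Kira €0, Farrukh €0, Xiulan €0, Sofia €2000, Oren €0, Wade €0.

Bids in descending order: Sofia €57500 > Luca €55500 > Wade €53000 > Farrukh €45000 > Kira €32500 > Oren €9000 > Xiulan €3000.
Sofia has the top bid and wins; the price is the second-highest bid, €55500.
Sofia's payoff = €57500 − €55500 = €2000. All other bidders lose, so their payoff is 0.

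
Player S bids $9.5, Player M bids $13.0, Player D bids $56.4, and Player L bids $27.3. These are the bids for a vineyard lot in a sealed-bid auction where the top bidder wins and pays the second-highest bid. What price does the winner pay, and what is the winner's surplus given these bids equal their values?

The winner pays $27.3 for a surplus of $29.1.

Ranking the bids: Player D $56.4, then Player L $27.3, then Player M $13.0, then Player S $9.5.
Player D is the highest bidder, so Player D wins.
Under the second-price rule, the price is the second-highest bid: $27.3.
Surplus = $56.4 − $27.3 = $29.1.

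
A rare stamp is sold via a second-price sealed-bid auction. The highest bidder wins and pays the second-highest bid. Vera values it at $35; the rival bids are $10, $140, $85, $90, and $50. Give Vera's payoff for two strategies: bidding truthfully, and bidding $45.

The highest competing bid is $140.
Bidding truthfully at $35: the top bid is $140 (a rival), so Vera loses. Payoff = $0.
Bidding $45: the top bid is $140 (a rival), so Vera loses. Payoff = $0.
The bid only affects whether you win, not the price — here both bids land on the same side of the top rival bid, so the deviation is payoff-neutral.

Truthful: $0; alternative: $0.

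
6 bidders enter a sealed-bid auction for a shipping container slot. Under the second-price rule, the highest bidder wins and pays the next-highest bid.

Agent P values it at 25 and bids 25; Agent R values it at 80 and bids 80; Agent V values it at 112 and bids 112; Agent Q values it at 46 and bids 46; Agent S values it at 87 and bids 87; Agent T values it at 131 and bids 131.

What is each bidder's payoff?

Agent P 0, Agent R 0, Agent V 0, Agent Q 0, Agent S 0, Agent T 19.

Sorted high to low: Agent T 131 > Agent V 112 > Agent S 87 > Agent R 80 > Agent Q 46 > Agent P 25.
Agent T has the top bid and wins; the price is the second-highest bid, 112.
Agent T's payoff = 131 − 112 = 19. All other bidders lose, so their payoff is 0.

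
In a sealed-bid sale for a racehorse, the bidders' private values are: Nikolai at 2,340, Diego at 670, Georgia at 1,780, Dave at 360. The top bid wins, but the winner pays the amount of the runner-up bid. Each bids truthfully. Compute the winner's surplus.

Sorted high to low: Nikolai 2,340 > Georgia 1,780 > Diego 670 > Dave 360.
Nikolai wins with the top bid and pays the second-highest, 1,780.
Surplus = 2,340 − 1,780 = 560.

Winner's surplus: 560.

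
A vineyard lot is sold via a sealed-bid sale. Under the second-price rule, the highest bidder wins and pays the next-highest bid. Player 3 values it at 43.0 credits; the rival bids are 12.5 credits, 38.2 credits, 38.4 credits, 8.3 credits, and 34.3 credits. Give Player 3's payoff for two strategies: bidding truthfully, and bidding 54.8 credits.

The highest competing bid is 38.4 credits.
Bidding truthfully at 43.0 credits: Player 3 has the top bid, wins, and pays the second-highest bid 38.4 credits. Payoff = 43.0 credits − 38.4 credits = 4.6 credits.
Bidding 54.8 credits: Player 3 has the top bid, wins, and pays the second-highest bid 38.4 credits. Payoff = 43.0 credits − 38.4 credits = 4.6 credits.
The bid only affects whether you win, not the price — here both bids land on the same side of the top rival bid, so the deviation is payoff-neutral.

(a) 4.6 credits  (b) 4.6 credits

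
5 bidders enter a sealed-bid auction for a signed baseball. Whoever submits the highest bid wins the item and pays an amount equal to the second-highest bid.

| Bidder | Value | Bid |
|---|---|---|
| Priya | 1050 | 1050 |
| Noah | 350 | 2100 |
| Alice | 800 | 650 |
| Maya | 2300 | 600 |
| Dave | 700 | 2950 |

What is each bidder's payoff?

Sorted high to low: Dave 2950, then Noah 2100, then Priya 1050, then Alice 650, then Maya 600.
Dave has the top bid and wins; the price is the second-highest bid, 2100.
Dave's payoff = 700 − 2100 = -1400. All other bidders lose, so their payoff is 0.

Payoffs: Priya 0, Noah 0, Alice 0, Maya 0, Dave -1400.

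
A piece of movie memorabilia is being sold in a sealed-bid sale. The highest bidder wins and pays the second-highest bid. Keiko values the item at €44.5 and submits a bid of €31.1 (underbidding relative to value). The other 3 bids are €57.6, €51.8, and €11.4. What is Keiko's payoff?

Highest competing bid: €57.6.
Keiko's bid €31.1 is not the highest, so Keiko loses, pays nothing, and earns zero payoff.

Payoff = €0.0.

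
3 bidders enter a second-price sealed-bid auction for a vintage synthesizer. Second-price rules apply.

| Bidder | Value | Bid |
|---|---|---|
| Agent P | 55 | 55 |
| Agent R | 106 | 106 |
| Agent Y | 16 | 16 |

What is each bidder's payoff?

Bids in descending order: Agent R 106 > Agent P 55 > Agent Y 16.
Agent R has the top bid and wins; the price is the second-highest bid, 55.
Agent R's payoff = 106 − 55 = 51. All other bidders lose, so their payoff is 0.

Agent P 0, Agent R 51, Agent Y 0.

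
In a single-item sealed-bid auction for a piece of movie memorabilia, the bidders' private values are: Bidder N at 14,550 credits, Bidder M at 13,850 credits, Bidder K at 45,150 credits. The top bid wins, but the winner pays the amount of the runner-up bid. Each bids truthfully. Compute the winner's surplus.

Sorted high to low: Bidder K 45,150 credits; Bidder N 14,550 credits; Bidder M 13,850 credits.
Bidder K wins with the top bid and pays the second-highest, 14,550 credits.
Surplus = 45,150 credits − 14,550 credits = 30,600 credits.

Surplus = 30,600 credits.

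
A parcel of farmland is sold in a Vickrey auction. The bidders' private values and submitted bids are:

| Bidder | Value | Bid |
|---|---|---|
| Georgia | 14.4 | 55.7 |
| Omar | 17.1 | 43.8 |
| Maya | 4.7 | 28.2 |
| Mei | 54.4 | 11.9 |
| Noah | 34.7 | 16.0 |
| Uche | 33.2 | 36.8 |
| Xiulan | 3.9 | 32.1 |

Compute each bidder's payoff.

Sorted high to low: Georgia 55.7, then Omar 43.8, then Uche 36.8, then Xiulan 32.1, then Maya 28.2, then Noah 16.0, then Mei 11.9.
Georgia has the top bid and wins; the price is the second-highest bid, 43.8.
Georgia's payoff = 14.4 − 43.8 = -29.4. All other bidders lose, so their payoff is 0.

Georgia -29.4, Omar 0.0, Maya 0.0, Mei 0.0, Noah 0.0, Uche 0.0, Xiulan 0.0.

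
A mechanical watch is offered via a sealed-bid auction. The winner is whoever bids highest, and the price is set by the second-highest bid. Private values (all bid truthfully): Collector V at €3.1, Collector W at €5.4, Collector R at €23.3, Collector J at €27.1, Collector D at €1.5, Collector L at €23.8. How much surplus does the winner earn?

Winner's surplus: €3.3.

Sorted high to low: Collector J €27.1, then Collector L €23.8, then Collector R €23.3, then Collector W €5.4, then Collector V €3.1, then Collector D €1.5.
Collector J wins with the top bid and pays the second-highest, €23.8.
Surplus = €27.1 − €23.8 = €3.3.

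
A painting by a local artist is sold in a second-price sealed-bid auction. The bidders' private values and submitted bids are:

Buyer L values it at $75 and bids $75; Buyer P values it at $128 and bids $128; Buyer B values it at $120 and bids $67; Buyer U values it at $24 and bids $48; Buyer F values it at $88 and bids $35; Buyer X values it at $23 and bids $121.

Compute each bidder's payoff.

Buyer L $0, Buyer P $7, Buyer B $0, Buyer U $0, Buyer F $0, Buyer X $0.

Ranking the bids: Buyer P $128, then Buyer X $121, then Buyer L $75, then Buyer B $67, then Buyer U $48, then Buyer F $35.
Buyer P has the top bid and wins; the price is the second-highest bid, $121.
Buyer P's payoff = $128 − $121 = $7. All other bidders lose, so their payoff is 0.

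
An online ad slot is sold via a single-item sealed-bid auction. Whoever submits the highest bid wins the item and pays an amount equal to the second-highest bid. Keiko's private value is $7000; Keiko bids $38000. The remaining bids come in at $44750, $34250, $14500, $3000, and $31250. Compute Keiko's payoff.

Payoff = $0.

Highest competing bid: $44750.
Keiko's bid $38000 is not the highest, so Keiko loses, pays nothing, and earns zero payoff.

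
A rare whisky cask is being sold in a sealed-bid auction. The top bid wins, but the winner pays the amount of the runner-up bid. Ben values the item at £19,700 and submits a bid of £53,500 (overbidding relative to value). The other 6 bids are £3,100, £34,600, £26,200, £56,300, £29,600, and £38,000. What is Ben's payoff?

Payoff = £0.

Highest competing bid: £56,300.
Ben's bid £53,500 is not the highest, so Ben loses, pays nothing, and earns zero payoff.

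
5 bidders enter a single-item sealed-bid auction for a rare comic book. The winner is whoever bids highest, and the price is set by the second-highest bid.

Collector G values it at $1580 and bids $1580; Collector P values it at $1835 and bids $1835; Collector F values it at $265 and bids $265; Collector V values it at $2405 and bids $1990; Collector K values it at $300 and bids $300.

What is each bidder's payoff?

Ordered from highest: Collector V $1990; Collector P $1835; Collector G $1580; Collector K $300; Collector F $265.
Collector V has the top bid and wins; the price is the second-highest bid, $1835.
Collector V's payoff = $2405 − $1835 = $570. All other bidders lose, so their payoff is 0.

Collector G $0, Collector P $0, Collector F $0, Collector V $570, Collector K $0.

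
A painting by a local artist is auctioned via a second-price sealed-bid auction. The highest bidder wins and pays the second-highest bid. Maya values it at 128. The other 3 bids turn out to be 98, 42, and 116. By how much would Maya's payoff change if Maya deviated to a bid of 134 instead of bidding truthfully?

The highest competing bid is 116.
Bidding truthfully at 128: Maya has the top bid, wins, and pays the second-highest bid 116. Payoff = 128 − 116 = 12.
Bidding 134: Maya has the top bid, wins, and pays the second-highest bid 116. Payoff = 128 − 116 = 12.
Change = 12 − 12 = 0.
The bid only affects whether you win, not the price — here both bids land on the same side of the top rival bid, so the deviation is payoff-neutral.

Change in payoff: 0.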